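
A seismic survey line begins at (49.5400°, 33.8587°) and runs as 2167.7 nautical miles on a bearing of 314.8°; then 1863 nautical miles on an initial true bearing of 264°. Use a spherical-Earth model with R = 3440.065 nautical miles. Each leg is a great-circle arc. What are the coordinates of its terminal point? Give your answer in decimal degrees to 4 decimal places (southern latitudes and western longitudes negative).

latitude 47.0947°, longitude -78.5038°

Apply the spherical direct solution leg by leg, carrying full precision between legs.
Leg 1: from (49.5400°, 33.8587°), δ = 2167.7/3440.065 = 0.630133 rad, θ = 314.8° → φ = 62.1496°, λ = -29.6509°.
Leg 2: from (62.1496°, -29.6509°), δ = 1863/3440.065 = 0.541560 rad, θ = 264° → φ = 47.0947°, λ = -78.5038°.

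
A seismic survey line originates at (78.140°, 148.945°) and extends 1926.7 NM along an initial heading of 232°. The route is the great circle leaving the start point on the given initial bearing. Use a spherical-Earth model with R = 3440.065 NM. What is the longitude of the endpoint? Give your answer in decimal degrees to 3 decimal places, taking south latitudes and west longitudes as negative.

Central angle δ = d/R = 0.560077 rad.
Converting: φ₁ = 1.363800 rad, θ = 4.049164 rad.
Applying the spherical law of cosines for sides, sin φ₂ = sin φ₁ cos δ + cos φ₁ sin δ cos θ = 0.761909, so φ₂ = 49.633°.
Then Δλ = atan2(-0.086038, 0.101570) = -0.702793 rad, from sin θ sin δ cos φ₁ over cos δ − sin φ₁ sin φ₂.
λ₂ = λ₁ + Δλ = 108.678°.

longitude 108.678°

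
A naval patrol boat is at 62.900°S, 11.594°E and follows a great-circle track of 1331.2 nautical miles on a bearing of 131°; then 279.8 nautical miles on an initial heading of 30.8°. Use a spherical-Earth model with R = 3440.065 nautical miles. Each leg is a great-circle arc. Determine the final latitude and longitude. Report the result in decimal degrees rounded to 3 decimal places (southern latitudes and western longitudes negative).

Apply the spherical direct solution leg by leg, carrying full precision between legs.
Leg 1: from (-62.900°, 11.594°), δ = 1331.2/3440.065 = 0.386969 rad, θ = 131° → φ = -69.582°, λ = 66.321°.
Leg 2: from (-69.582°, 66.321°), δ = 279.8/3440.065 = 0.081336 rad, θ = 30.8° → φ = -65.468°, λ = 72.072°.

latitude -65.468°, longitude 72.072°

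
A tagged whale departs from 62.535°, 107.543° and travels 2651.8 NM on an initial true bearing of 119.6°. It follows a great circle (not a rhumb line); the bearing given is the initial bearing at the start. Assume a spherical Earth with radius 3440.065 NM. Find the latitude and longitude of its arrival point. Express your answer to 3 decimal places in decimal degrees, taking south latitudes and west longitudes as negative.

Angular distance δ = d/R = 2651.8 / 3440.065 = 0.770858 rad.
Converting: φ₁ = 1.091442 rad, θ = 2.087414 rad.
Applying the spherical law of cosines for sides, sin φ₂ = sin φ₁ cos δ + cos φ₁ sin δ cos θ = 0.477741, so φ₂ = 28.538°.
Δλ = atan2( sin θ sin δ cos φ₁ , cos δ − sin φ₁ sin φ₂ ) = atan2(0.279409, 0.293418) = 0.760947 rad = 43.599°.
λ₂ = 107.543° + 43.599° = 151.142°.

latitude 28.538°, longitude 151.142°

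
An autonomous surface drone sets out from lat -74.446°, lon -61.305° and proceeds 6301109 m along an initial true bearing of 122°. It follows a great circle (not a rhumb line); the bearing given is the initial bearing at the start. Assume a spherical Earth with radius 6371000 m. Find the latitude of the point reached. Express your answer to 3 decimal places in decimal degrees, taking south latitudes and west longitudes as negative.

Angular distance δ = d/R = 6301109 / 6371000 = 0.989030 rad.
With φ₁ = -74.446° = -1.299328 rad and θ = 122° = 2.129302 rad:
Destination latitude: φ₂ = arcsin( sin φ₁ cos δ + cos φ₁ sin δ cos θ ) = arcsin(-0.648097) = -40.398°.
For the longitude increment, Δλ = atan2( sin θ sin δ cos φ₁, cos δ − sin φ₁ sin φ₂ ) = atan2(0.189992, -0.074862) = 111.506°.
λ₂ = -61.305° + 111.506° = 50.201°.

latitude -40.398°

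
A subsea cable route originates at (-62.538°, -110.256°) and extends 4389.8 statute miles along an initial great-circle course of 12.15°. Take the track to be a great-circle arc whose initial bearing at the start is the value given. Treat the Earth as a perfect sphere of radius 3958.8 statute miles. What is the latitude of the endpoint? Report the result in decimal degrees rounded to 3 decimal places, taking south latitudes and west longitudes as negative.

latitude 0.466°

δ = 4389.8/3958.8 = 1.108871 rad (63.5336°).
Start latitude φ₁ = -1.091494 rad; initial bearing θ = 0.212058 rad.
sin φ₂ = sin φ₁ cos δ + cos φ₁ sin δ cos θ = (-0.887317)(0.445672) + (0.461160)(0.895196)(0.977600) = 0.008129
φ₂ = asin(0.008129) = 0.008129 rad = 0.466°.
Δλ = atan2( sin θ sin δ cos φ₁ , cos δ − sin φ₁ sin φ₂ ) = atan2(0.086889, 0.452885) = 0.189553 rad = 10.861°.
λ₂ = λ₁ + Δλ = -99.395°.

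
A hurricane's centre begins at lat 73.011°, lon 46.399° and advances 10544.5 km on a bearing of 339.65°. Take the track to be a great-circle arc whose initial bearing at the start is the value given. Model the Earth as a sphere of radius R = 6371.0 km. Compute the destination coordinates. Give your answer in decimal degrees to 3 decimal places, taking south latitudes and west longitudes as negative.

The arc subtends δ = 10544.5/6371 = 1.655078 rad at the centre.
Start latitude φ₁ = 1.274282 rad; initial bearing θ = 5.928011 rad.
Destination latitude: φ₂ = arcsin( sin φ₁ cos δ + cos φ₁ sin δ cos θ ) = arcsin(0.192471) = 11.097°.
For the longitude increment, Δλ = atan2( sin θ sin δ cos φ₁, cos δ − sin φ₁ sin φ₂ ) = atan2(-0.101249, -0.268253) = -159.322°.
Hence λ₂ = 46.399° + -159.322° = -112.923°.

latitude 11.097°, longitude -112.923°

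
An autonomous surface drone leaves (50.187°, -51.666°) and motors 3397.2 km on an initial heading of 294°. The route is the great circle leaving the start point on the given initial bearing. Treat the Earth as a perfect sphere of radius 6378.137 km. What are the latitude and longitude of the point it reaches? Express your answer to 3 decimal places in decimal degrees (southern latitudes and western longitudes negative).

The arc subtends δ = 3397.2/6378.137 = 0.532632 rad at the centre.
With φ₁ = 50.187° = 0.875928 rad and θ = 294° = 5.131268 rad:
Applying the spherical law of cosines for sides, sin φ₂ = sin φ₁ cos δ + cos φ₁ sin δ cos θ = 0.793976, so φ₂ = 52.559°.
For the longitude increment, Δλ = atan2( sin θ sin δ cos φ₁, cos δ − sin φ₁ sin φ₂ ) = atan2(-0.297028, 0.251590) = -49.735°.
Hence λ₂ = -51.666° + -49.735° = -101.401°.

latitude 52.559°, longitude -101.401°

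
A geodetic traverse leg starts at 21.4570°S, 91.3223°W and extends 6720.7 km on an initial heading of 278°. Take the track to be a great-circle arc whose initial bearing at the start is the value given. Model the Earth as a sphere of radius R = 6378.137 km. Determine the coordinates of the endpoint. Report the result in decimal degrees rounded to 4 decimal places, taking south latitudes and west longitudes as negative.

latitude -3.9130°, longitude -150.9564°

The arc subtends δ = 6720.7/6378.137 = 1.053709 rad at the centre.
Start latitude φ₁ = -0.374495 rad; initial bearing θ = 4.852015 rad.
sin φ₂ = sin φ₁ cos δ + cos φ₁ sin δ cos θ = (-0.365803)(0.494350) + (0.930692)(0.869263)(0.139173) = -0.068242
φ₂ = asin(-0.068242) = -0.068295 rad = -3.9130°.
For the longitude increment, Δλ = atan2( sin θ sin δ cos φ₁, cos δ − sin φ₁ sin φ₂ ) = atan2(-0.801143, 0.469387) = -59.6341°.
λ₂ = λ₁ + Δλ = -150.9564°.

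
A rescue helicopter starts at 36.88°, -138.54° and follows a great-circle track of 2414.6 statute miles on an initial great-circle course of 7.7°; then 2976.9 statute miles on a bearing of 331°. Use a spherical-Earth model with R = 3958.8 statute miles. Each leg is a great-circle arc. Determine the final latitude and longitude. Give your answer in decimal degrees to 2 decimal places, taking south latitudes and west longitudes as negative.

latitude 62.20°, longitude 100.40°

Apply the spherical direct solution leg by leg, carrying full precision between legs.
Leg 1: from (36.88°, -138.54°), δ = 2414.6/3958.8 = 0.609932 rad, θ = 7.7° → φ = 71.08°, λ = -124.85°.
Leg 2: from (71.08°, -124.85°), δ = 2976.9/3958.8 = 0.751970 rad, θ = 331° → φ = 62.20°, λ = 100.40°.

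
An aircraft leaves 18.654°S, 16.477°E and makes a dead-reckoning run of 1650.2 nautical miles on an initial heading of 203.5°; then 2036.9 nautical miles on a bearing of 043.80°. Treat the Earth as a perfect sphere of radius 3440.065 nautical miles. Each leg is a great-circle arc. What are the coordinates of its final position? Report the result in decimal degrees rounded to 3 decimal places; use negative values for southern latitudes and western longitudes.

latitude -15.939°, longitude 25.537°

Apply the spherical direct solution leg by leg, carrying full precision between legs.
Leg 1: from (-18.654°, 16.477°), δ = 1650.2/3440.065 = 0.479700 rad, θ = 203.5° → φ = -43.216°, λ = 1.850°.
Leg 2: from (-43.216°, 1.850°), δ = 2036.9/3440.065 = 0.592111 rad, θ = 43.8° → φ = -15.939°, λ = 25.537°.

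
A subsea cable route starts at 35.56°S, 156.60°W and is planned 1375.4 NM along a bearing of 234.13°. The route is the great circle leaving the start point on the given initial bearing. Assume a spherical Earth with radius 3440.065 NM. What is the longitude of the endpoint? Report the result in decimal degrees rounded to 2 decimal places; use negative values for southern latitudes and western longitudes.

longitude 176.31°

Angular distance δ = d/R = 1375.4 / 3440.065 = 0.399818 rad.
Converting: φ₁ = -0.620639 rad, θ = 4.086339 rad.
sin φ₂ = sin φ₁ cos δ + cos φ₁ sin δ cos θ = (-0.581555)(0.921132) + (0.813507)(0.389251)(-0.585948) = -0.721234
φ₂ = asin(-0.721234) = -0.805583 rad = -46.16°.
For the longitude increment, Δλ = atan2( sin θ sin δ cos φ₁, cos δ − sin φ₁ sin φ₂ ) = atan2(-0.256603, 0.501694) = -27.09°.
λ₂ = -156.60° + -27.09° = -183.69°, normalized to (−180°, 180°] → 176.31°.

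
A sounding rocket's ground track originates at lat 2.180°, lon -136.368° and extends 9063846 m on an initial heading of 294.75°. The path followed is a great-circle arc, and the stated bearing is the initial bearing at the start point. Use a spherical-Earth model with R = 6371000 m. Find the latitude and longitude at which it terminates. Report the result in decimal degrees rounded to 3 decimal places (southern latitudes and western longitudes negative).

The arc subtends δ = 9063846/6371000 = 1.422672 rad at the centre.
With φ₁ = 2.180° = 0.038048 rad and θ = 294.75° = 5.144358 rad:
Destination latitude: φ₂ = arcsin( sin φ₁ cos δ + cos φ₁ sin δ cos θ ) = arcsin(0.419390) = 24.796°.
Then Δλ = atan2(-0.897549, 0.131630) = -1.425180 rad, from sin θ sin δ cos φ₁ over cos δ − sin φ₁ sin φ₂.
λ₂ = -136.368° + -81.657° = -218.025°, normalized to (−180°, 180°] → 141.975°.

latitude 24.796°, longitude 141.975°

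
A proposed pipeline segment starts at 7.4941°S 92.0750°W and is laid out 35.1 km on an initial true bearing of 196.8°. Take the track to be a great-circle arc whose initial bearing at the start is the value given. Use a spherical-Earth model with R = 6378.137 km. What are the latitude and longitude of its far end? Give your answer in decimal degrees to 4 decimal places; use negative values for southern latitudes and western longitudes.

latitude -7.7959°, longitude -92.1670°

The arc subtends δ = 35.1/6378.137 = 0.005503 rad at the centre.
Start latitude φ₁ = -0.130797 rad; initial bearing θ = 3.434808 rad.
sin φ₂ = sin φ₁ cos δ + cos φ₁ sin δ cos θ = (-0.130424)(0.999985) + (0.991458)(0.005503)(-0.957319) = -0.135645
φ₂ = asin(-0.135645) = -0.136065 rad = -7.7959°.
For the longitude increment, Δλ = atan2( sin θ sin δ cos φ₁, cos δ − sin φ₁ sin φ₂ ) = atan2(-0.001577, 0.982293) = -0.0920°.
λ₂ = λ₁ + Δλ = -92.1670°.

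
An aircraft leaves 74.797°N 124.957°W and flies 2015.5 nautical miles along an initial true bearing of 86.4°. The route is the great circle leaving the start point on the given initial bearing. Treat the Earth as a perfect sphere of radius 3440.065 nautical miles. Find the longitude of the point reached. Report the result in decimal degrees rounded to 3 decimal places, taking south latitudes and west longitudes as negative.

Angular distance δ = d/R = 2015.5 / 3440.065 = 0.585890 rad.
Converting: φ₁ = 1.305454 rad, θ = 1.507964 rad.
sin φ₂ = sin φ₁ cos δ + cos φ₁ sin δ cos θ = (0.965003)(0.833220) + (0.262240)(0.552941)(0.062791) = 0.813165
φ₂ = asin(0.813165) = 0.949569 rad = 54.406°.
Δλ = atan2( sin θ sin δ cos φ₁ , cos δ − sin φ₁ sin φ₂ ) = atan2(0.144717, 0.048514) = 1.247336 rad = 71.467°.
λ₂ = -124.957° + 71.467° = -53.490°.

longitude -53.490°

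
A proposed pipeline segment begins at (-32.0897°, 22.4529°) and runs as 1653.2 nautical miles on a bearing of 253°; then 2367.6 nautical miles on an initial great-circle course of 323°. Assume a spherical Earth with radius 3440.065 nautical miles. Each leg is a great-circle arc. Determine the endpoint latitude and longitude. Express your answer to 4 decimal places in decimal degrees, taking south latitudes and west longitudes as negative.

Apply the spherical direct solution leg by leg, carrying full precision between legs.
Leg 1: from (-32.0897°, 22.4529°), δ = 1653.2/3440.065 = 0.480572 rad, θ = 253° → φ = -35.8441°, λ = -10.5973°.
Leg 2: from (-35.8441°, -10.5973°), δ = 2367.6/3440.065 = 0.688243 rad, θ = 323° → φ = -2.3541°, λ = -33.0911°.

latitude -2.3541°, longitude -33.0911°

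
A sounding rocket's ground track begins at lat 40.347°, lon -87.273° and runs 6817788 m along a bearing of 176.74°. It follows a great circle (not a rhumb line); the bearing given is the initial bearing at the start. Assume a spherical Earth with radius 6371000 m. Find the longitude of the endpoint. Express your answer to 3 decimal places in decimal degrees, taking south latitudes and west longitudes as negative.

longitude -84.212°

Angular distance δ = d/R = 6817788 / 6371000 = 1.070128 rad.
Converting: φ₁ = 0.704188 rad, θ = 3.084695 rad.
Destination latitude: φ₂ = arcsin( sin φ₁ cos δ + cos φ₁ sin δ cos θ ) = arcsin(-0.356746) = -20.900°.
Δλ = atan2( sin θ sin δ cos φ₁ , cos δ − sin φ₁ sin φ₂ ) = atan2(0.038021, 0.710974) = 0.053426 rad = 3.061°.
λ₂ = λ₁ + Δλ = -84.212°.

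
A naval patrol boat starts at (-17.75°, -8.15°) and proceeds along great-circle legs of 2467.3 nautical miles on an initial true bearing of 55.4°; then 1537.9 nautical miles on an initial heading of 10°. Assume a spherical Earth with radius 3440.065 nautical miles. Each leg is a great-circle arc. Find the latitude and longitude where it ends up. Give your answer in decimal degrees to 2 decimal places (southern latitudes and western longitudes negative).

Apply the spherical direct solution leg by leg, carrying full precision between legs.
Leg 1: from (-17.75°, -8.15°), δ = 2467.3/3440.065 = 0.717225 rad, θ = 55.4° → φ = 7.22°, λ = 24.90°.
Leg 2: from (7.22°, 24.90°), δ = 1537.9/3440.065 = 0.447056 rad, θ = 10° → φ = 32.39°, λ = 30.00°.

latitude 32.39°, longitude 30.00°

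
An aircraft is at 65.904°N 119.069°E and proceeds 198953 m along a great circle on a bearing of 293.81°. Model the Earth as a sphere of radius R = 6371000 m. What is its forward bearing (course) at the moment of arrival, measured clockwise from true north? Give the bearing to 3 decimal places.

final bearing 290.039°

δ = 198953/6371000 = 0.031228 rad (1.7892°).
Converting: φ₁ = 1.150242 rad, θ = 5.127952 rad.
sin φ₂ = sin φ₁ cos δ + cos φ₁ sin δ cos θ = (0.912863)(0.999512) + (0.408267)(0.031223)(0.403705) = 0.917564
φ₂ = asin(0.917564) = 1.161909 rad = 66.572°.
Then Δλ = atan2(-0.011662, 0.161903) = -0.071909 rad, from sin θ sin δ cos φ₁ over cos δ − sin φ₁ sin φ₂.
Hence λ₂ = 119.069° + -4.120° = 114.949°.
The forward bearing on arrival equals the back-azimuth from the destination plus 180°.
Back-azimuth from P₂ (66.572°, 114.949°) to P₁ (65.904°, 119.069°), with Δλ' = λ₁ − λ₂ = 4.120°: atan2( sin Δλ' cos φ₁ , cos φ₂ sin φ₁ − sin φ₂ cos φ₁ cos Δλ' ) = 110.039°.
Final bearing = (110.039° + 180°) mod 360° = 290.039°.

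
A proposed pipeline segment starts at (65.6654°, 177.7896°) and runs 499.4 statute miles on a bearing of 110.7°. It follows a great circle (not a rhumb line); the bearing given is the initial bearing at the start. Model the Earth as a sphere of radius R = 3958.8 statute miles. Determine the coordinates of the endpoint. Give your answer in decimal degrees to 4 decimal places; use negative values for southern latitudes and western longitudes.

latitude 62.3241°, longitude -167.5321°

Central angle δ = d/R = 0.126149 rad.
Converting: φ₁ = 1.146077 rad, θ = 1.932079 rad.
Destination latitude: φ₂ = arcsin( sin φ₁ cos δ + cos φ₁ sin δ cos θ ) = arcsin(0.885589) = 62.3241°.
Δλ = atan2( sin θ sin δ cos φ₁ , cos δ − sin φ₁ sin φ₂ ) = atan2(0.048497, 0.185145) = 0.256185 rad = 14.6783°.
λ₂ = 177.7896° + 14.6783° = 192.4679°, normalized to (−180°, 180°] → -167.5321°.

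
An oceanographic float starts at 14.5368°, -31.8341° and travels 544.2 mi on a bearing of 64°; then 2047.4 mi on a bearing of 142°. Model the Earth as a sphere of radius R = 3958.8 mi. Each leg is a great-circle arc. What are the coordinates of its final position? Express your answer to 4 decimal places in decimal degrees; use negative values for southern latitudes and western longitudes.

latitude -5.9792°, longitude -6.5766°

Apply the spherical direct solution leg by leg, carrying full precision between legs.
Leg 1: from (14.5368°, -31.8341°), δ = 544.2/3958.8 = 0.137466 rad, θ = 64° → φ = 17.8654°, λ = -24.3989°.
Leg 2: from (17.8654°, -24.3989°), δ = 2047.4/3958.8 = 0.517177 rad, θ = 142° → φ = -5.9792°, λ = -6.5766°.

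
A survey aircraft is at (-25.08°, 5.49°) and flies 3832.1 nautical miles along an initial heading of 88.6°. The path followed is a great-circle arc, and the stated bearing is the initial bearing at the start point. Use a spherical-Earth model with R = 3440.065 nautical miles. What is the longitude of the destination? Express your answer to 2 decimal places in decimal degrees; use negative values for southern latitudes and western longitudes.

longitude 70.99°

Angular distance δ = d/R = 3832.1 / 3440.065 = 1.113962 rad.
Converting: φ₁ = -0.437729 rad, θ = 1.546362 rad.
Applying the spherical law of cosines for sides, sin φ₂ = sin φ₁ cos δ + cos φ₁ sin δ cos θ = -0.167120, so φ₂ = -9.62°.
Δλ = atan2( sin θ sin δ cos φ₁ , cos δ − sin φ₁ sin φ₂ ) = atan2(0.812596, 0.370271) = 1.143242 rad = 65.50°.
λ₂ = 5.49° + 65.50° = 70.99°.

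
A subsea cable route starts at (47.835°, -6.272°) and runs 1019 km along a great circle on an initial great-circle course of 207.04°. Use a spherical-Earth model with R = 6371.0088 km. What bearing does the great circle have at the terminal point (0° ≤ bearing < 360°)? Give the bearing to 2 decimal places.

Central angle δ = d/R = 0.159943 rad.
Converting: φ₁ = 0.834878 rad, θ = 3.613530 rad.
sin φ₂ = sin φ₁ cos δ + cos φ₁ sin δ cos θ = (0.741215)(0.987236) + (0.671268)(0.159262)(-0.890689) = 0.636533
φ₂ = asin(0.636533) = 0.689994 rad = 39.534°.
Δλ = atan2( sin θ sin δ cos φ₁ , cos δ − sin φ₁ sin φ₂ ) = atan2(-0.048602, 0.515429) = -0.094015 rad = -5.387°.
λ₂ = -6.272° + -5.387° = -11.659°.
The forward bearing on arrival equals the back-azimuth from the destination plus 180°.
Back-azimuth from P₂ (39.53°, -11.66°) to P₁ (47.84°, -6.27°), with Δλ' = λ₁ − λ₂ = 5.39°: atan2( sin Δλ' cos φ₁ , cos φ₂ sin φ₁ − sin φ₂ cos φ₁ cos Δλ' ) = 23.31°.
Final bearing = (23.31° + 180°) mod 360° = 203.31°.

final bearing 203.31°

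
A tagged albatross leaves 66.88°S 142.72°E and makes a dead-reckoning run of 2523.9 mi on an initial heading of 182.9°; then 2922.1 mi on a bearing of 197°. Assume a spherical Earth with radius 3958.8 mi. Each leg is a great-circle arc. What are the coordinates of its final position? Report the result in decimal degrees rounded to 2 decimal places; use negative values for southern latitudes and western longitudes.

latitude -60.39°, longitude 173.60°

Apply the spherical direct solution leg by leg, carrying full precision between legs.
Leg 1: from (-66.88°, 142.72°), δ = 2523.9/3958.8 = 0.637542 rad, θ = 182.9° → φ = -76.52°, λ = -29.86°.
Leg 2: from (-76.52°, -29.86°), δ = 2922.1/3958.8 = 0.738128 rad, θ = 197° → φ = -60.39°, λ = 173.60°.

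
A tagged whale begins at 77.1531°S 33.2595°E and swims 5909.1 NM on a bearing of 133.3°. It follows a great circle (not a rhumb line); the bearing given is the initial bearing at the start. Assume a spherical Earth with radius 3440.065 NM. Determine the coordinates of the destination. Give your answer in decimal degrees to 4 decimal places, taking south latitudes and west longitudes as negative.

Central angle δ = d/R = 1.717729 rad.
Start latitude φ₁ = -1.346576 rad; initial bearing θ = 2.326524 rad.
Destination latitude: φ₂ = arcsin( sin φ₁ cos δ + cos φ₁ sin δ cos θ ) = arcsin(-0.008106) = -0.4645°.
Then Δλ = atan2(0.160074, -0.154308) = 2.337856 rad, from sin θ sin δ cos φ₁ over cos δ − sin φ₁ sin φ₂.
λ₂ = λ₁ + Δλ = 167.2088°.

latitude -0.4645°, longitude 167.2088°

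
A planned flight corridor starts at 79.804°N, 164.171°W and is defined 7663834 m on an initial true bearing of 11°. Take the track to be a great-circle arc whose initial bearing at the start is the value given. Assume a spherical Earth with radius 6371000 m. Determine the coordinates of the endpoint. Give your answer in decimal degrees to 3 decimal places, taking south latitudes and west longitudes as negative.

Angular distance δ = d/R = 7663834 / 6371000 = 1.202925 rad.
With φ₁ = 79.804° = 1.392843 rad and θ = 11° = 0.191986 rad:
Destination latitude: φ₂ = arcsin( sin φ₁ cos δ + cos φ₁ sin δ cos θ ) = arcsin(0.516089) = 31.070°.
Then Δλ = atan2(0.031516, -0.148309) = 2.932202 rad, from sin θ sin δ cos φ₁ over cos δ − sin φ₁ sin φ₂.
Hence λ₂ = -164.171° + 168.003° = 3.832°.

latitude 31.070°, longitude 3.832°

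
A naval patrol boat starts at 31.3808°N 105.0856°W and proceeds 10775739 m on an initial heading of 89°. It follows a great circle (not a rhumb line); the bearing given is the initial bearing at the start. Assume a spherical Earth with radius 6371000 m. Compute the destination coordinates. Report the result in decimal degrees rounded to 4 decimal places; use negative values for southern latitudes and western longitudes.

latitude -2.7423°, longitude -8.6642°

δ = 10775739/6371000 = 1.691373 rad (96.9085°).
Start latitude φ₁ = 0.547698 rad; initial bearing θ = 1.553343 rad.
sin φ₂ = sin φ₁ cos δ + cos φ₁ sin δ cos θ = (0.520724)(-0.120285) + (0.853725)(0.992739)(0.017452) = -0.047844
φ₂ = asin(-0.047844) = -0.047862 rad = -2.7423°.
Then Δλ = atan2(0.847398, -0.095372) = 1.682871 rad, from sin θ sin δ cos φ₁ over cos δ − sin φ₁ sin φ₂.
Hence λ₂ = -105.0856° + 96.4214° = -8.6642°.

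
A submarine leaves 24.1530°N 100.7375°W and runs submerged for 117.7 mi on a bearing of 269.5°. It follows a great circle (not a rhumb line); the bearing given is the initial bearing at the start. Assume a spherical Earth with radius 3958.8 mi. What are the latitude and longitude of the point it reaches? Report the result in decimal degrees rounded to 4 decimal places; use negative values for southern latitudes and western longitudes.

latitude 24.1268°, longitude -102.6040°

Central angle δ = d/R = 0.029731 rad.
With φ₁ = 24.1530° = 0.421549 rad and θ = 269.5° = 4.703662 rad:
sin φ₂ = sin φ₁ cos δ + cos φ₁ sin δ cos θ = (0.409175)(0.999558) + (0.912456)(0.029727)(-0.008727) = 0.408757
φ₂ = asin(0.408757) = 0.421092 rad = 24.1268°.
For the longitude increment, Δλ = atan2( sin θ sin δ cos φ₁, cos δ − sin φ₁ sin φ₂ ) = atan2(-0.027123, 0.832305) = -1.8665°.
Hence λ₂ = -100.7375° + -1.8665° = -102.6040°.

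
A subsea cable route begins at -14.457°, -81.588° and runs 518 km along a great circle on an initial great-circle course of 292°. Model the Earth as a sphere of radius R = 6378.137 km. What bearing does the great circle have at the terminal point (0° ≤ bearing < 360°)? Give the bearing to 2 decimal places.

The arc subtends δ = 518/6378.137 = 0.081215 rad at the centre.
Converting: φ₁ = -0.252322 rad, θ = 5.096361 rad.
sin φ₂ = sin φ₁ cos δ + cos φ₁ sin δ cos θ = (-0.249653)(0.996704) + (0.968335)(0.081126)(0.374607) = -0.219403
φ₂ = asin(-0.219403) = -0.221202 rad = -12.674°.
Δλ = atan2( sin θ sin δ cos φ₁ , cos δ − sin φ₁ sin φ₂ ) = atan2(-0.072837, 0.941929) = -0.077174 rad = -4.422°.
λ₂ = -81.588° + -4.422° = -86.010°.
The forward bearing on arrival equals the back-azimuth from the destination plus 180°.
Back-azimuth from P₂ (-12.67°, -86.01°) to P₁ (-14.46°, -81.59°), with Δλ' = λ₁ − λ₂ = 4.42°: atan2( sin Δλ' cos φ₁ , cos φ₂ sin φ₁ − sin φ₂ cos φ₁ cos Δλ' ) = 113.04°.
Final bearing = (113.04° + 180°) mod 360° = 293.04°.

final bearing 293.04°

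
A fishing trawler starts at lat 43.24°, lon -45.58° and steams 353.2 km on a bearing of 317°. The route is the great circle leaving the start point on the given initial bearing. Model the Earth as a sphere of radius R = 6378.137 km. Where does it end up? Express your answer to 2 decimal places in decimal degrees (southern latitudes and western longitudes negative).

latitude 45.52°, longitude -48.67°

Central angle δ = d/R = 0.055377 rad.
With φ₁ = 43.24° = 0.754680 rad and θ = 317° = 5.532694 rad:
sin φ₂ = sin φ₁ cos δ + cos φ₁ sin δ cos θ = (0.685056)(0.998467) + (0.728491)(0.055348)(0.731354) = 0.713494
φ₂ = asin(0.713494) = 0.794473 rad = 45.52°.
Then Δλ = atan2(-0.027499, 0.509684) = -0.053900 rad, from sin θ sin δ cos φ₁ over cos δ − sin φ₁ sin φ₂.
λ₂ = -45.58° + -3.09° = -48.67°.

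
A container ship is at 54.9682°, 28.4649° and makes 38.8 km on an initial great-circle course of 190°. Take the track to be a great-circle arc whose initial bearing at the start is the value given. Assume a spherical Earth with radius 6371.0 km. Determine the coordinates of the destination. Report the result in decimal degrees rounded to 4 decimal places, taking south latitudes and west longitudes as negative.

latitude 54.6245°, longitude 28.3602°

δ = 38.8/6371 = 0.006090 rad (0.3489°).
Start latitude φ₁ = 0.959376 rad; initial bearing θ = 3.316126 rad.
Applying the spherical law of cosines for sides, sin φ₂ = sin φ₁ cos δ + cos φ₁ sin δ cos θ = 0.815376, so φ₂ = 54.6245°.
Then Δλ = atan2(-0.000607, 0.332325) = -0.001827 rad, from sin θ sin δ cos φ₁ over cos δ − sin φ₁ sin φ₂.
Hence λ₂ = 28.4649° + -0.1047° = 28.3602°.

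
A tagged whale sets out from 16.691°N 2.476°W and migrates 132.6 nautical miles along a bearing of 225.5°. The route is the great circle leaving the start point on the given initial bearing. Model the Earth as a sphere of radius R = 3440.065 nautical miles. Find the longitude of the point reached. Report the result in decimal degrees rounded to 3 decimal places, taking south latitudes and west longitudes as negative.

longitude -4.108°

δ = 132.6/3440.065 = 0.038546 rad (2.2085°).
Start latitude φ₁ = 0.291313 rad; initial bearing θ = 3.935717 rad.
Destination latitude: φ₂ = arcsin( sin φ₁ cos δ + cos φ₁ sin δ cos θ ) = arcsin(0.261124) = 15.137°.
Δλ = atan2( sin θ sin δ cos φ₁ , cos δ − sin φ₁ sin φ₂ ) = atan2(-0.026328, 0.924260) = -0.028478 rad = -1.632°.
Hence λ₂ = -2.476° + -1.632° = -4.108°.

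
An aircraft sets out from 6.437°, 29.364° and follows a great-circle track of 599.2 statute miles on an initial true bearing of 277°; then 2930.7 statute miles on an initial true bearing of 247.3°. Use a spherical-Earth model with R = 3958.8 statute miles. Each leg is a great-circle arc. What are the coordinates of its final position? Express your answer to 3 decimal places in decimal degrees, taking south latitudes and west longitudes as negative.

latitude -9.370°, longitude -18.416°

Apply the spherical direct solution leg by leg, carrying full precision between legs.
Leg 1: from (6.437°, 29.364°), δ = 599.2/3958.8 = 0.151359 rad, θ = 277° → φ = 7.417°, λ = 20.684°.
Leg 2: from (7.417°, 20.684°), δ = 2930.7/3958.8 = 0.740300 rad, θ = 247.3° → φ = -9.370°, λ = -18.416°.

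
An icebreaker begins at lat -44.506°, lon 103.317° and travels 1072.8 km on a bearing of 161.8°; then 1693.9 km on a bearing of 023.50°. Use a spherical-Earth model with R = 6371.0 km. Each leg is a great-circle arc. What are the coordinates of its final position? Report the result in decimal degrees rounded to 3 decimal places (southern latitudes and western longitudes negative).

latitude -39.291°, longitude 116.155°

Apply the spherical direct solution leg by leg, carrying full precision between legs.
Leg 1: from (-44.506°, 103.317°), δ = 1072.8/6371 = 0.168388 rad, θ = 161.8° → φ = -53.573°, λ = 108.374°.
Leg 2: from (-53.573°, 108.374°), δ = 1693.9/6371 = 0.265877 rad, θ = 23.5° → φ = -39.291°, λ = 116.155°.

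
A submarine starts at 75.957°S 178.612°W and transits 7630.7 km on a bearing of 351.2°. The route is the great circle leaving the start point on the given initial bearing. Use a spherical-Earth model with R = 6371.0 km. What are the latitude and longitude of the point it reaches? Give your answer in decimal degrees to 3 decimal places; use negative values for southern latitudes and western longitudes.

Angular distance δ = d/R = 7630.7 / 6371 = 1.197724 rad.
With φ₁ = -75.957° = -1.325700 rad and θ = 351.2° = 6.129596 rad:
sin φ₂ = sin φ₁ cos δ + cos φ₁ sin δ cos θ = (-0.970114)(0.364478) + (0.242650)(0.931212)(0.988228) = -0.130287
φ₂ = asin(-0.130287) = -0.130658 rad = -7.486°.
Δλ = atan2( sin θ sin δ cos φ₁ , cos δ − sin φ₁ sin φ₂ ) = atan2(-0.034568, 0.238085) = -0.144186 rad = -8.261°.
λ₂ = -178.612° + -8.261° = -186.873°, normalized to (−180°, 180°] → 173.127°.

latitude -7.486°, longitude 173.127°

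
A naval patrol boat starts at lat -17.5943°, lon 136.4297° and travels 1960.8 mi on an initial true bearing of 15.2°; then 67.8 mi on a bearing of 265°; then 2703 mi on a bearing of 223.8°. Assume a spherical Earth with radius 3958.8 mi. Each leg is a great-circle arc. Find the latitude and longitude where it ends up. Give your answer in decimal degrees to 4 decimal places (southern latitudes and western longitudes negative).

latitude -18.4863°, longitude 115.2869°

Apply the spherical direct solution leg by leg, carrying full precision between legs.
Leg 1: from (-17.5943°, 136.4297°), δ = 1960.8/3958.8 = 0.495302 rad, θ = 15.2° → φ = 9.8613°, λ = 143.6963°.
Leg 2: from (9.8613°, 143.6963°), δ = 67.8/3958.8 = 0.017126 rad, θ = 265° → φ = 9.7743°, λ = 142.7044°.
Leg 3: from (9.7743°, 142.7044°), δ = 2703/3958.8 = 0.682783 rad, θ = 223.8° → φ = -18.4863°, λ = 115.2869°.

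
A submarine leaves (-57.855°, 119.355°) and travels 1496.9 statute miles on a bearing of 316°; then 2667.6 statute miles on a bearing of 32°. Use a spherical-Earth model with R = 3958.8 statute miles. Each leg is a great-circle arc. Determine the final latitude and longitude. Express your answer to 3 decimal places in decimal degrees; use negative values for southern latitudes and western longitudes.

latitude -5.761°, longitude 119.144°

Apply the spherical direct solution leg by leg, carrying full precision between legs.
Leg 1: from (-57.855°, 119.355°), δ = 1496.9/3958.8 = 0.378120 rad, θ = 316° → φ = -40.211°, λ = 99.733°.
Leg 2: from (-40.211°, 99.733°), δ = 2667.6/3958.8 = 0.673841 rad, θ = 32° → φ = -5.761°, λ = 119.144°.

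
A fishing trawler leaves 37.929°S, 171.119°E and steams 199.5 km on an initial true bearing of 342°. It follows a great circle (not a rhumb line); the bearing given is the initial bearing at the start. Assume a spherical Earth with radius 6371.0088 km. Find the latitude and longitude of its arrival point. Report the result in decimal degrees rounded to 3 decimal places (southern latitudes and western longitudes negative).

The arc subtends δ = 199.5/6371.0088 = 0.031314 rad at the centre.
Converting: φ₁ = -0.661986 rad, θ = 5.969026 rad.
Destination latitude: φ₂ = arcsin( sin φ₁ cos δ + cos φ₁ sin δ cos θ ) = arcsin(-0.590896) = -36.221°.
For the longitude increment, Δλ = atan2( sin θ sin δ cos φ₁, cos δ − sin φ₁ sin φ₂ ) = atan2(-0.007631, 0.636295) = -0.687°.
λ₂ = 171.119° + -0.687° = 170.432°.

latitude -36.221°, longitude 170.432°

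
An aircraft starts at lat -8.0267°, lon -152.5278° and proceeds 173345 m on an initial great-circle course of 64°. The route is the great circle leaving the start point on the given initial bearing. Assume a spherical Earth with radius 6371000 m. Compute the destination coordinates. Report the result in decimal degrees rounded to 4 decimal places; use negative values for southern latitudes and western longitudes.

Angular distance δ = d/R = 173345 / 6371000 = 0.027208 rad.
Start latitude φ₁ = -0.140092 rad; initial bearing θ = 1.117011 rad.
Applying the spherical law of cosines for sides, sin φ₂ = sin φ₁ cos δ + cos φ₁ sin δ cos θ = -0.127774, so φ₂ = -7.3410°.
Δλ = atan2( sin θ sin δ cos φ₁ , cos δ − sin φ₁ sin φ₂ ) = atan2(0.024212, 0.981788) = 0.024656 rad = 1.4127°.
λ₂ = λ₁ + Δλ = -151.1151°.

latitude -7.3410°, longitude -151.1151°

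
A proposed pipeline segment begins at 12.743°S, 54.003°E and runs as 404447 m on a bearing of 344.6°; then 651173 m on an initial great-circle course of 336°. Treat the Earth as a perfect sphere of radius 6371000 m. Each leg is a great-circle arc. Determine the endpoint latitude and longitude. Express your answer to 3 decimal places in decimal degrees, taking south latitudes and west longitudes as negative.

latitude -3.878°, longitude 50.641°

Apply the spherical direct solution leg by leg, carrying full precision between legs.
Leg 1: from (-12.743°, 54.003°), δ = 404447/6371000 = 0.063482 rad, θ = 344.6° → φ = -9.235°, λ = 53.025°.
Leg 2: from (-9.235°, 53.025°), δ = 651173/6371000 = 0.102209 rad, θ = 336° → φ = -3.878°, λ = 50.641°.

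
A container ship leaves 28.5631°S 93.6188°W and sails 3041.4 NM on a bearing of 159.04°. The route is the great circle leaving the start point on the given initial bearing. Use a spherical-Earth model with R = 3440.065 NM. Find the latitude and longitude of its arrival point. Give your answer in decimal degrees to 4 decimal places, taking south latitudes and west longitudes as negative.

latitude -69.6202°, longitude -41.0209°

δ = 3041.4/3440.065 = 0.884111 rad (50.6558°).
Converting: φ₁ = -0.498520 rad, θ = 2.775772 rad.
sin φ₂ = sin φ₁ cos δ + cos φ₁ sin δ cos θ = (-0.478126)(0.633977) + (0.878291)(0.773352)(-0.933830) = -0.937405
φ₂ = asin(-0.937405) = -1.215102 rad = -69.6202°.
For the longitude increment, Δλ = atan2( sin θ sin δ cos φ₁, cos δ − sin φ₁ sin φ₂ ) = atan2(0.242971, 0.185779) = 52.5979°.
λ₂ = -93.6188° + 52.5979° = -41.0209°.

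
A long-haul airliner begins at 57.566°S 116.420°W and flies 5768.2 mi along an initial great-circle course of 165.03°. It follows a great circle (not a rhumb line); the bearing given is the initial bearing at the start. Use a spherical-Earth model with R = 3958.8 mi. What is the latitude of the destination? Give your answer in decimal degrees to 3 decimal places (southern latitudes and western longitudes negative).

latitude -37.631°

δ = 5768.2/3958.8 = 1.457058 rad (83.4833°).
Start latitude φ₁ = -1.004716 rad; initial bearing θ = 2.880317 rad.
Destination latitude: φ₂ = arcsin( sin φ₁ cos δ + cos φ₁ sin δ cos θ ) = arcsin(-0.610567) = -37.631°.
Then Δλ = atan2(0.137645, -0.401831) = 2.811574 rad, from sin θ sin δ cos φ₁ over cos δ − sin φ₁ sin φ₂.
Hence λ₂ = -116.420° + 161.091° = 44.671°.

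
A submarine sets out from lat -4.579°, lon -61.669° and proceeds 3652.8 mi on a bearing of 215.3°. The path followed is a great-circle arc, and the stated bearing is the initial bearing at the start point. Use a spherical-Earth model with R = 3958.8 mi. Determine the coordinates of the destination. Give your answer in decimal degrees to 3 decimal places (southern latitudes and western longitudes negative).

δ = 3652.8/3958.8 = 0.922704 rad (52.8670°).
Converting: φ₁ = -0.079919 rad, θ = 3.757694 rad.
sin φ₂ = sin φ₁ cos δ + cos φ₁ sin δ cos θ = (-0.079834)(0.603667) + (0.996808)(0.797237)(-0.816138) = -0.696771
φ₂ = asin(-0.696771) = -0.770886 rad = -44.169°.
For the longitude increment, Δλ = atan2( sin θ sin δ cos φ₁, cos δ − sin φ₁ sin φ₂ ) = atan2(-0.459219, 0.548041) = -39.961°.
λ₂ = -61.669° + -39.961° = -101.630°.

latitude -44.169°, longitude -101.630°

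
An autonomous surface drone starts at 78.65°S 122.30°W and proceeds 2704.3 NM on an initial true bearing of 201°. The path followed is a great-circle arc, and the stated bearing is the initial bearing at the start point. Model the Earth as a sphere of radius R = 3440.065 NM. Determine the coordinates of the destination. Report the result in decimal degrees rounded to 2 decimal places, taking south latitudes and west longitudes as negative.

latitude -55.36°, longitude 84.20°

Angular distance δ = d/R = 2704.3 / 3440.065 = 0.786119 rad.
Start latitude φ₁ = -1.372701 rad; initial bearing θ = 3.508112 rad.
Applying the spherical law of cosines for sides, sin φ₂ = sin φ₁ cos δ + cos φ₁ sin δ cos θ = -0.822789, so φ₂ = -55.36°.
Then Δλ = atan2(-0.049906, -0.100101) = -2.679097 rad, from sin θ sin δ cos φ₁ over cos δ − sin φ₁ sin φ₂.
λ₂ = -122.30° + -153.50° = -275.80°, normalized to (−180°, 180°] → 84.20°.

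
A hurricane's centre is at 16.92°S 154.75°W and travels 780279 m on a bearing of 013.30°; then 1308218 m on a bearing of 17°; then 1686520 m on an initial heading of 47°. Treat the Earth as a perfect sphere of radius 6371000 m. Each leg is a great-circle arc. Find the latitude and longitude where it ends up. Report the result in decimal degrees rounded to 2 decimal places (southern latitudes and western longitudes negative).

latitude 11.43°, longitude -138.44°

Apply the spherical direct solution leg by leg, carrying full precision between legs.
Leg 1: from (-16.92°, -154.75°), δ = 780279/6371000 = 0.122474 rad, θ = 13.3° → φ = -10.09°, λ = -153.11°.
Leg 2: from (-10.09°, -153.11°), δ = 1308218/6371000 = 0.205340 rad, θ = 17° → φ = 1.18°, λ = -149.70°.
Leg 3: from (1.18°, -149.70°), δ = 1686520/6371000 = 0.264718 rad, θ = 47° → φ = 11.43°, λ = -138.44°.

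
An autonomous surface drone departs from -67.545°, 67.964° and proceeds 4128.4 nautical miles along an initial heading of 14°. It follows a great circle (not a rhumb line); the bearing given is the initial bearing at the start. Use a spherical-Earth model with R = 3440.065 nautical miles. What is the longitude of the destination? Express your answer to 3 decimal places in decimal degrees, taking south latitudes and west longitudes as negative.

longitude 80.996°

The arc subtends δ = 4128.4/3440.065 = 1.200094 rad at the centre.
Start latitude φ₁ = -1.178883 rad; initial bearing θ = 0.244346 rad.
Applying the spherical law of cosines for sides, sin φ₂ = sin φ₁ cos δ + cos φ₁ sin δ cos θ = 0.010634, so φ₂ = 0.609°.
For the longitude increment, Δλ = atan2( sin θ sin δ cos φ₁, cos δ − sin φ₁ sin φ₂ ) = atan2(0.086127, 0.372098) = 13.032°.
λ₂ = 67.964° + 13.032° = 80.996°.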